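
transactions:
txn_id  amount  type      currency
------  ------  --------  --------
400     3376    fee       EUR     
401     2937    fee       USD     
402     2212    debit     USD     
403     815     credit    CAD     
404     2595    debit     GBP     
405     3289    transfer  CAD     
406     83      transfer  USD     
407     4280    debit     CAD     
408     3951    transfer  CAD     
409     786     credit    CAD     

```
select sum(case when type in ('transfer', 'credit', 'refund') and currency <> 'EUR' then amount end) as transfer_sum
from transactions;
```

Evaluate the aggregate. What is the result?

8924

txn_id=400: ✗
txn_id=401: ✗
txn_id=402: ✗
txn_id=403: ✓ → 815
txn_id=404: ✗
txn_id=405: ✓ → 3289
txn_id=406: ✓ → 83
txn_id=407: ✗
txn_id=408: ✓ → 3951
txn_id=409: ✓ → 786
transfer_sum = 815 + 3289 + 83 + 3951 + 786 = 8924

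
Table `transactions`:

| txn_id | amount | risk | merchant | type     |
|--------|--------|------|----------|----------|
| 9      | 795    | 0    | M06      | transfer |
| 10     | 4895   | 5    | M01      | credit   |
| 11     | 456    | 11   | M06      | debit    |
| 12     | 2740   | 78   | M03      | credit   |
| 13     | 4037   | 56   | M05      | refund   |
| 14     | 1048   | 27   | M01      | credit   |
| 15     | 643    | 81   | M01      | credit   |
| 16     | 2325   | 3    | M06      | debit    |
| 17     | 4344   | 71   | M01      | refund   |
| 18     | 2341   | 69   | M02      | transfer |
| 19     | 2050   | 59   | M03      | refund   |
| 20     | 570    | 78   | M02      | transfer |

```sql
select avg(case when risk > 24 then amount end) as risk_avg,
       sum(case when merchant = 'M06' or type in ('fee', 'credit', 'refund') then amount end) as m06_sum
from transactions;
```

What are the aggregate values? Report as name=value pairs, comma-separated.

risk_avg=2221.625, m06_sum=23333

[risk_avg: risk > 24]
txn_id=9: ✗
txn_id=10: ✗
txn_id=11: ✗
txn_id=12: ✓ → 2740
txn_id=13: ✓ → 4037
txn_id=14: ✓ → 1048
txn_id=15: ✓ → 643
txn_id=16: ✗
txn_id=17: ✓ → 4344
txn_id=18: ✓ → 2341
txn_id=19: ✓ → 2050
txn_id=20: ✓ → 570
risk_avg = (2740 + 4037 + 1048 + 643 + 4344 + 2341 + 2050 + 570) / 8 = 2221.625
—
[m06_sum: merchant = 'M06' or type in ('fee', 'credit', 'refund')]
txn_id=9: ✓ → 795
txn_id=10: ✓ → 4895
txn_id=11: ✓ → 456
txn_id=12: ✓ → 2740
txn_id=13: ✓ → 4037
txn_id=14: ✓ → 1048
txn_id=15: ✓ → 643
txn_id=16: ✓ → 2325
txn_id=17: ✓ → 4344
txn_id=18: ✗
txn_id=19: ✓ → 2050
txn_id=20: ✗
m06_sum = 795 + 4895 + 456 + 2740 + 4037 + 1048 + 643 + 2325 + 4344 + 2050 = 23333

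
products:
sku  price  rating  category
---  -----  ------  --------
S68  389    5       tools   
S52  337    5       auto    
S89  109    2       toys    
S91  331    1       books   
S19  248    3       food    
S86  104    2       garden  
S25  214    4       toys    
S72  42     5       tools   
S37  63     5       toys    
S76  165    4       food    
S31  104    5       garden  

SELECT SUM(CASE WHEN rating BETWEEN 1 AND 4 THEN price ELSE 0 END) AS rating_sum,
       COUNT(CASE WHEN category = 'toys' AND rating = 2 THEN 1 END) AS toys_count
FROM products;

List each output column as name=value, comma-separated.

[rating_sum: rating BETWEEN 1 AND 4]
sku=S68: ✗
sku=S52: ✗
sku=S89: ✓ → 109
sku=S91: ✓ → 331
sku=S19: ✓ → 248
sku=S86: ✓ → 104
sku=S25: ✓ → 214
sku=S72: ✗
sku=S37: ✗
sku=S76: ✓ → 165
sku=S31: ✗
rating_sum = 109 + 331 + 248 + 104 + 214 + 165 = 1171
—
[toys_count: category = 'toys' AND rating = 2]
sku=S68: ✗
sku=S52: ✗
sku=S89: ✓ → 1
sku=S91: ✗
sku=S19: ✗
sku=S86: ✗
sku=S25: ✗
sku=S72: ✗
sku=S37: ✗
sku=S76: ✗
sku=S31: ✗
toys_count = COUNT(1) = 1

rating_sum=1171, toys_count=1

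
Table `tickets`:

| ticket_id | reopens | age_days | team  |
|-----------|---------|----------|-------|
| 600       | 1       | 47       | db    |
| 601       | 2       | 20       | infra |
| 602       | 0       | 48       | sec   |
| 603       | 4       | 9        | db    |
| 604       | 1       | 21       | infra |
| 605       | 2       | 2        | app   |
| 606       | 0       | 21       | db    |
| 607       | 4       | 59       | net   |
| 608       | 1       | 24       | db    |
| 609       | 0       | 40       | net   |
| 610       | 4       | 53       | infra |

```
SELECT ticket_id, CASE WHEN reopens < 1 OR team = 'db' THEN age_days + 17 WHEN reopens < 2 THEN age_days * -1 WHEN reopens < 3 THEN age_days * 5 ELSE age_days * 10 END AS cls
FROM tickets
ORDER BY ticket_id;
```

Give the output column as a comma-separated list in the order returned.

64, 100, 65, 26, -21, 10, 38, 590, 41, 57, 530

ticket_id=600: reopens < 1 OR team = 'db' → 64
ticket_id=601: reopens < 3 → 100
ticket_id=602: reopens < 1 OR team = 'db' → 65
ticket_id=603: reopens < 1 OR team = 'db' → 26
ticket_id=604: reopens < 2 → -21
ticket_id=605: reopens < 3 → 10
ticket_id=606: reopens < 1 OR team = 'db' → 38
ticket_id=607: ELSE → 590
ticket_id=608: reopens < 1 OR team = 'db' → 41
ticket_id=609: reopens < 1 OR team = 'db' → 57
ticket_id=610: ELSE → 530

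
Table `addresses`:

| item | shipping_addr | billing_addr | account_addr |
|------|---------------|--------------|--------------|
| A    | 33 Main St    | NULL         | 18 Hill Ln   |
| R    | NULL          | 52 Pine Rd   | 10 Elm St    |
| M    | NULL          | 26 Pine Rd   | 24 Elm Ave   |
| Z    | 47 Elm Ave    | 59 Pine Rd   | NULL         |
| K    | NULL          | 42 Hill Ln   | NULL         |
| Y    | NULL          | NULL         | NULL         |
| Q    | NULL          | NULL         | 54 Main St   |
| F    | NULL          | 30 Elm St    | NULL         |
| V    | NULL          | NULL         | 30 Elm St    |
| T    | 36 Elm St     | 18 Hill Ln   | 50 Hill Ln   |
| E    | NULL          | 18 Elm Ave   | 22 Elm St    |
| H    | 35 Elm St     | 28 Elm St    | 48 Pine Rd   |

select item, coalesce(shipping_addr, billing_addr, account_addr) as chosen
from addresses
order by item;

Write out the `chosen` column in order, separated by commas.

item=A: shipping_addr=33 Main St → 33 Main St
item=E: shipping_addr=NULL, billing_addr=18 Elm Ave → 18 Elm Ave
item=F: shipping_addr=NULL, billing_addr=30 Elm St → 30 Elm St
item=H: shipping_addr=35 Elm St → 35 Elm St
item=K: shipping_addr=NULL, billing_addr=42 Hill Ln → 42 Hill Ln
item=M: shipping_addr=NULL, billing_addr=26 Pine Rd → 26 Pine Rd
item=Q: shipping_addr=NULL, billing_addr=NULL, account_addr=54 Main St → 54 Main St
item=R: shipping_addr=NULL, billing_addr=52 Pine Rd → 52 Pine Rd
item=T: shipping_addr=36 Elm St → 36 Elm St
item=V: shipping_addr=NULL, billing_addr=NULL, account_addr=30 Elm St → 30 Elm St
item=Y: shipping_addr=NULL, billing_addr=NULL, account_addr=NULL (all NULL) → NULL
item=Z: shipping_addr=47 Elm Ave → 47 Elm Ave

33 Main St, 18 Elm Ave, 30 Elm St, 35 Elm St, 42 Hill Ln, 26 Pine Rd, 54 Main St, 52 Pine Rd, 36 Elm St, 30 Elm St, NULL, 47 Elm Ave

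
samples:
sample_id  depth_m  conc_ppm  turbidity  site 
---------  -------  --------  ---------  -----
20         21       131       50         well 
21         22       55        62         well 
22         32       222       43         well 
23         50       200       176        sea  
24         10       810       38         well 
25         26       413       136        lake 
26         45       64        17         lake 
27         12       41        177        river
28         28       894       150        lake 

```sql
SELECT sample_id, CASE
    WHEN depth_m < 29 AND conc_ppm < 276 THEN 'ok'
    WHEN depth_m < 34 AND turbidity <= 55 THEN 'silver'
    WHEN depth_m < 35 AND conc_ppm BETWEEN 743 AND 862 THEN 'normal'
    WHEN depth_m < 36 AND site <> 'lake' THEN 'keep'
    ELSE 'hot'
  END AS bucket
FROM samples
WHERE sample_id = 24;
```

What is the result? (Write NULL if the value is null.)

silver

sample_id = 24: depth_m=10, conc_ppm=810, turbidity=38, site=well.
depth_m < 29 AND conc_ppm < 276 → false
depth_m < 34 AND turbidity <= 55 → true → silver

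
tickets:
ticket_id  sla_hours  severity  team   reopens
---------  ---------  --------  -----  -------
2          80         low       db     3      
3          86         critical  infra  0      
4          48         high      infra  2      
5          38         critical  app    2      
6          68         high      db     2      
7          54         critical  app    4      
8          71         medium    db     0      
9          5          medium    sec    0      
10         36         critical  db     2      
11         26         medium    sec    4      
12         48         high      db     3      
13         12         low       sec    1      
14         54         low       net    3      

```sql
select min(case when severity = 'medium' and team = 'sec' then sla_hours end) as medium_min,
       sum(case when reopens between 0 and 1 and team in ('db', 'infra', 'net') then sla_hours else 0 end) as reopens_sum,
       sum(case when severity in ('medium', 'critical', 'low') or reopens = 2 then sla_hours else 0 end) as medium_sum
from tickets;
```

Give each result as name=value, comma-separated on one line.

medium_min=5, reopens_sum=157, medium_sum=578

[medium_min: severity = 'medium' and team = 'sec']
ticket_id=2: ✗
ticket_id=3: ✗
ticket_id=4: ✗
ticket_id=5: ✗
ticket_id=6: ✗
ticket_id=7: ✗
ticket_id=8: ✗
ticket_id=9: ✓ → 5
ticket_id=10: ✗
ticket_id=11: ✓ → 26
ticket_id=12: ✗
ticket_id=13: ✗
ticket_id=14: ✗
medium_min = MIN(5, 26) = 5
—
[reopens_sum: reopens between 0 and 1 and team in ('db', 'infra', 'net')]
ticket_id=2: ✗
ticket_id=3: ✓ → 86
ticket_id=4: ✗
ticket_id=5: ✗
ticket_id=6: ✗
ticket_id=7: ✗
ticket_id=8: ✓ → 71
ticket_id=9: ✗
ticket_id=10: ✗
ticket_id=11: ✗
ticket_id=12: ✗
ticket_id=13: ✗
ticket_id=14: ✗
reopens_sum = 86 + 71 = 157
—
[medium_sum: severity in ('medium', 'critical', 'low') or reopens = 2]
ticket_id=2: ✓ → 80
ticket_id=3: ✓ → 86
ticket_id=4: ✓ → 48
ticket_id=5: ✓ → 38
ticket_id=6: ✓ → 68
ticket_id=7: ✓ → 54
ticket_id=8: ✓ → 71
ticket_id=9: ✓ → 5
ticket_id=10: ✓ → 36
ticket_id=11: ✓ → 26
ticket_id=12: ✗
ticket_id=13: ✓ → 12
ticket_id=14: ✓ → 54
medium_sum = 80 + 86 + 48 + 38 + 68 + 54 + 71 + 5 + 36 + 26 + 12 + 54 = 578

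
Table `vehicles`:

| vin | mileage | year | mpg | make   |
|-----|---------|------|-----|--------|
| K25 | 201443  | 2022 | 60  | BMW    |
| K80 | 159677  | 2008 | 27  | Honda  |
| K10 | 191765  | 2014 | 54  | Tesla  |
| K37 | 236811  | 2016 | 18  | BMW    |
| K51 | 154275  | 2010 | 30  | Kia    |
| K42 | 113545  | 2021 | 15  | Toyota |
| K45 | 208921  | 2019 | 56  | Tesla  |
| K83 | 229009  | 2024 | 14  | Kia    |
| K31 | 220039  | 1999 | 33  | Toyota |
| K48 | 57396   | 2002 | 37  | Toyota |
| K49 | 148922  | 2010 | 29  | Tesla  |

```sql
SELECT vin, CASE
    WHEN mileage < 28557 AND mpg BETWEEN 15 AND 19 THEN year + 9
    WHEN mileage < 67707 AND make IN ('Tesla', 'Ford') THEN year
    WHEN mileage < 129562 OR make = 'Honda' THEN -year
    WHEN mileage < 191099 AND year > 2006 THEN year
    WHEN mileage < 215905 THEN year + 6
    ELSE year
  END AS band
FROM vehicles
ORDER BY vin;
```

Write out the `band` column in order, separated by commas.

vin=K10: mileage < 215905 → 2020
vin=K25: mileage < 215905 → 2028
vin=K31: ELSE → 1999
vin=K37: ELSE → 2016
vin=K42: mileage < 129562 OR make = 'Honda' → -2021
vin=K45: mileage < 215905 → 2025
vin=K48: mileage < 129562 OR make = 'Honda' → -2002
vin=K49: mileage < 191099 AND year > 2006 → 2010
vin=K51: mileage < 191099 AND year > 2006 → 2010
vin=K80: mileage < 129562 OR make = 'Honda' → -2008
vin=K83: ELSE → 2024

2020, 2028, 1999, 2016, -2021, 2025, -2002, 2010, 2010, -2008, 2024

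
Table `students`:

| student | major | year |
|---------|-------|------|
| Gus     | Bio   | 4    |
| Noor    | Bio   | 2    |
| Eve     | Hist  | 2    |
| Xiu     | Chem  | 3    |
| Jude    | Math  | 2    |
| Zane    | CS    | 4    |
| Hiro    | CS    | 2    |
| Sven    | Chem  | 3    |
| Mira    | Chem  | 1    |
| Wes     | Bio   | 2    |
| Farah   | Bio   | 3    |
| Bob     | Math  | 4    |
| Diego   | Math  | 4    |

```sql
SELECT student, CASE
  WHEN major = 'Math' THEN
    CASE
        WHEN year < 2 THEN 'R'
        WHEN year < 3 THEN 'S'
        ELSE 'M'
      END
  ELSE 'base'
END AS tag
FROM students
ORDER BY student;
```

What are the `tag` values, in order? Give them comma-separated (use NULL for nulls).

student=Bob: major='Math' → inner[ELSE] → M
student=Diego: major='Math' → inner[ELSE] → M
student=Eve: major='Hist' → outer ELSE → base
student=Farah: major='Bio' → outer ELSE → base
student=Gus: major='Bio' → outer ELSE → base
student=Hiro: major='CS' → outer ELSE → base
student=Jude: major='Math' → inner[year < 3] → S
student=Mira: major='Chem' → outer ELSE → base
student=Noor: major='Bio' → outer ELSE → base
student=Sven: major='Chem' → outer ELSE → base
student=Wes: major='Bio' → outer ELSE → base
student=Xiu: major='Chem' → outer ELSE → base
student=Zane: major='CS' → outer ELSE → base

M, M, base, base, base, base, S, base, base, base, base, base, base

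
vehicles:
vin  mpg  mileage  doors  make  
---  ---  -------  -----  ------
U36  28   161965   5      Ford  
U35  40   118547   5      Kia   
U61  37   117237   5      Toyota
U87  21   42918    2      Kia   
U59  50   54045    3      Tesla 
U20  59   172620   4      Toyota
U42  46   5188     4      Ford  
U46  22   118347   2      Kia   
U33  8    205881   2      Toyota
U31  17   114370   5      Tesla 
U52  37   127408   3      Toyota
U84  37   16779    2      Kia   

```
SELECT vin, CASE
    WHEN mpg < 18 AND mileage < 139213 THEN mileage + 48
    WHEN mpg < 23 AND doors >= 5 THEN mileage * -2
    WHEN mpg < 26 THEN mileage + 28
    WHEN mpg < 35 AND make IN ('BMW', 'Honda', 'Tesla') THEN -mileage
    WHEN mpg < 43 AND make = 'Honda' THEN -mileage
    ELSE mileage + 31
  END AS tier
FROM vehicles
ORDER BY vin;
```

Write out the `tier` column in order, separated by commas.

vin=U20: ELSE → 172651
vin=U31: mpg < 18 AND mileage < 139213 → 114418
vin=U33: mpg < 26 → 205909
vin=U35: ELSE → 118578
vin=U36: ELSE → 161996
vin=U42: ELSE → 5219
vin=U46: mpg < 26 → 118375
vin=U52: ELSE → 127439
vin=U59: ELSE → 54076
vin=U61: ELSE → 117268
vin=U84: ELSE → 16810
vin=U87: mpg < 26 → 42946

172651, 114418, 205909, 118578, 161996, 5219, 118375, 127439, 54076, 117268, 16810, 42946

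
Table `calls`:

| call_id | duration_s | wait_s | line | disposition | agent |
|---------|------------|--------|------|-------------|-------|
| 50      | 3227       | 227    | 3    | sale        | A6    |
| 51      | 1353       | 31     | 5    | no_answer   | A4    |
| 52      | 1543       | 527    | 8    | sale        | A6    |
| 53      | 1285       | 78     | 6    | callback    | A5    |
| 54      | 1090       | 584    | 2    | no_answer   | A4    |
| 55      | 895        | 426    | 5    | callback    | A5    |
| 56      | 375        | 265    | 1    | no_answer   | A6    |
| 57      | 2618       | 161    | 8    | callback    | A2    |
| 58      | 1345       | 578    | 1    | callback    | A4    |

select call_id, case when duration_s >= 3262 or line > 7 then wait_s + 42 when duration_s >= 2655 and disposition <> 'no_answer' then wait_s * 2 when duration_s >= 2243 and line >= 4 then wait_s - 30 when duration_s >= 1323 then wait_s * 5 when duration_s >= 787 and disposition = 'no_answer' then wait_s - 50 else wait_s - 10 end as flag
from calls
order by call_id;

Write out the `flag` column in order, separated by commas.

454, 155, 569, 68, 534, 416, 255, 203, 2890

call_id=50: duration_s >= 2655 and disposition <> 'no_answer' → 454
call_id=51: duration_s >= 1323 → 155
call_id=52: duration_s >= 3262 or line > 7 → 569
call_id=53: ELSE → 68
call_id=54: duration_s >= 787 and disposition = 'no_answer' → 534
call_id=55: ELSE → 416
call_id=56: ELSE → 255
call_id=57: duration_s >= 3262 or line > 7 → 203
call_id=58: duration_s >= 1323 → 2890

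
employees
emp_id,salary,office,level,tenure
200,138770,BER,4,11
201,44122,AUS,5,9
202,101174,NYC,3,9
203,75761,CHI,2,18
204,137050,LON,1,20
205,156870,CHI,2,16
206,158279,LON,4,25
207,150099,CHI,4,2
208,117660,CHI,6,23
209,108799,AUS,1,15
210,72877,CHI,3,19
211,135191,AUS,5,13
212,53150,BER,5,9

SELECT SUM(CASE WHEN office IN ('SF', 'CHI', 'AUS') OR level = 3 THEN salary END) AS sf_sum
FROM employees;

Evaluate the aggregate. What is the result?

962553

emp_id=200: ✗
emp_id=201: ✓ → 44122
emp_id=202: ✓ → 101174
emp_id=203: ✓ → 75761
emp_id=204: ✗
emp_id=205: ✓ → 156870
emp_id=206: ✗
emp_id=207: ✓ → 150099
emp_id=208: ✓ → 117660
emp_id=209: ✓ → 108799
emp_id=210: ✓ → 72877
emp_id=211: ✓ → 135191
emp_id=212: ✗
sf_sum = 44122 + 101174 + 75761 + 156870 + 150099 + 117660 + 108799 + 72877 + 135191 = 962553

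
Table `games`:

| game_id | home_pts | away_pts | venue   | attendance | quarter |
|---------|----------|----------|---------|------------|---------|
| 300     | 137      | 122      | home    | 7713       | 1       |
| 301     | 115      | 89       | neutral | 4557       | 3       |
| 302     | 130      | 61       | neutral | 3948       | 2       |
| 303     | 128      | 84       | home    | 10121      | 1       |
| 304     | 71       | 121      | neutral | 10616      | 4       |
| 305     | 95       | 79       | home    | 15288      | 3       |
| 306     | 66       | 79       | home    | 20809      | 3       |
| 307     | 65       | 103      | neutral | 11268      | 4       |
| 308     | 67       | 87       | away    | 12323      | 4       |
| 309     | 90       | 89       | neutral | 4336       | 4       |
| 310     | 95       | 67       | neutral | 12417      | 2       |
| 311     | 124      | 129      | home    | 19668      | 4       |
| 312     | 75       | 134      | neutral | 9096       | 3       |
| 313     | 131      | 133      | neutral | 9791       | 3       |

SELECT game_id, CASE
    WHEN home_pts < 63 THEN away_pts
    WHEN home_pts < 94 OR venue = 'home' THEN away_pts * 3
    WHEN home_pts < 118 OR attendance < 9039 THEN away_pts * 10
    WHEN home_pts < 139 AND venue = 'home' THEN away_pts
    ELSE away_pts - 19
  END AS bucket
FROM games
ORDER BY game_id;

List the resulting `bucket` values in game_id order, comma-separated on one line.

366, 890, 610, 252, 363, 237, 237, 309, 261, 267, 670, 387, 402, 114

game_id=300: home_pts < 94 OR venue = 'home' → 366
game_id=301: home_pts < 118 OR attendance < 9039 → 890
game_id=302: home_pts < 118 OR attendance < 9039 → 610
game_id=303: home_pts < 94 OR venue = 'home' → 252
game_id=304: home_pts < 94 OR venue = 'home' → 363
game_id=305: home_pts < 94 OR venue = 'home' → 237
game_id=306: home_pts < 94 OR venue = 'home' → 237
game_id=307: home_pts < 94 OR venue = 'home' → 309
game_id=308: home_pts < 94 OR venue = 'home' → 261
game_id=309: home_pts < 94 OR venue = 'home' → 267
game_id=310: home_pts < 118 OR attendance < 9039 → 670
game_id=311: home_pts < 94 OR venue = 'home' → 387
game_id=312: home_pts < 94 OR venue = 'home' → 402
game_id=313: ELSE → 114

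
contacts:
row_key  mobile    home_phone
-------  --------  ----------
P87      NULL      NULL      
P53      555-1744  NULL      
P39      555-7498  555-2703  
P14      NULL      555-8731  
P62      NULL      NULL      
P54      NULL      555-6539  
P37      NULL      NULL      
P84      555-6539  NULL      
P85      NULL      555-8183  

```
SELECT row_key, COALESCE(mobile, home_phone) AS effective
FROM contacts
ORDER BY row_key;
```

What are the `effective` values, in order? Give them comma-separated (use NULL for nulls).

row_key=P14: mobile=NULL, home_phone=555-8731 → 555-8731
row_key=P37: mobile=NULL, home_phone=NULL (all NULL) → NULL
row_key=P39: mobile=555-7498 → 555-7498
row_key=P53: mobile=555-1744 → 555-1744
row_key=P54: mobile=NULL, home_phone=555-6539 → 555-6539
row_key=P62: mobile=NULL, home_phone=NULL (all NULL) → NULL
row_key=P84: mobile=555-6539 → 555-6539
row_key=P85: mobile=NULL, home_phone=555-8183 → 555-8183
row_key=P87: mobile=NULL, home_phone=NULL (all NULL) → NULL

555-8731, NULL, 555-7498, 555-1744, 555-6539, NULL, 555-6539, 555-8183, NULL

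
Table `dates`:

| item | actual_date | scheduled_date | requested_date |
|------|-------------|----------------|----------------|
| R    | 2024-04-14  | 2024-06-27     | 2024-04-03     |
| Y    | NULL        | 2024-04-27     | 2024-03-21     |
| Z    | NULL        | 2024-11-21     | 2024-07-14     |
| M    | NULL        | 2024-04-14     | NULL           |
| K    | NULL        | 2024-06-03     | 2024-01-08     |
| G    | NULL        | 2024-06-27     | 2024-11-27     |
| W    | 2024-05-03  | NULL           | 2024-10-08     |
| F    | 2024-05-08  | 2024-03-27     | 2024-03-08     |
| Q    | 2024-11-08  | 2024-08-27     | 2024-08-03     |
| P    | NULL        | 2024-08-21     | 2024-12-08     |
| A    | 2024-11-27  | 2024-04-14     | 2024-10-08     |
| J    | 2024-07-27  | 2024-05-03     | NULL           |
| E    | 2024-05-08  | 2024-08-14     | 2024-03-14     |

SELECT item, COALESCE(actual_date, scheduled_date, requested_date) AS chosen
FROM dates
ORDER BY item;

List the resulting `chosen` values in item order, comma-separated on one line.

2024-11-27, 2024-05-08, 2024-05-08, 2024-06-27, 2024-07-27, 2024-06-03, 2024-04-14, 2024-08-21, 2024-11-08, 2024-04-14, 2024-05-03, 2024-04-27, 2024-11-21

item=A: actual_date=2024-11-27 → 2024-11-27
item=E: actual_date=2024-05-08 → 2024-05-08
item=F: actual_date=2024-05-08 → 2024-05-08
item=G: actual_date=NULL, scheduled_date=2024-06-27 → 2024-06-27
item=J: actual_date=2024-07-27 → 2024-07-27
item=K: actual_date=NULL, scheduled_date=2024-06-03 → 2024-06-03
item=M: actual_date=NULL, scheduled_date=2024-04-14 → 2024-04-14
item=P: actual_date=NULL, scheduled_date=2024-08-21 → 2024-08-21
item=Q: actual_date=2024-11-08 → 2024-11-08
item=R: actual_date=2024-04-14 → 2024-04-14
item=W: actual_date=2024-05-03 → 2024-05-03
item=Y: actual_date=NULL, scheduled_date=2024-04-27 → 2024-04-27
item=Z: actual_date=NULL, scheduled_date=2024-11-21 → 2024-11-21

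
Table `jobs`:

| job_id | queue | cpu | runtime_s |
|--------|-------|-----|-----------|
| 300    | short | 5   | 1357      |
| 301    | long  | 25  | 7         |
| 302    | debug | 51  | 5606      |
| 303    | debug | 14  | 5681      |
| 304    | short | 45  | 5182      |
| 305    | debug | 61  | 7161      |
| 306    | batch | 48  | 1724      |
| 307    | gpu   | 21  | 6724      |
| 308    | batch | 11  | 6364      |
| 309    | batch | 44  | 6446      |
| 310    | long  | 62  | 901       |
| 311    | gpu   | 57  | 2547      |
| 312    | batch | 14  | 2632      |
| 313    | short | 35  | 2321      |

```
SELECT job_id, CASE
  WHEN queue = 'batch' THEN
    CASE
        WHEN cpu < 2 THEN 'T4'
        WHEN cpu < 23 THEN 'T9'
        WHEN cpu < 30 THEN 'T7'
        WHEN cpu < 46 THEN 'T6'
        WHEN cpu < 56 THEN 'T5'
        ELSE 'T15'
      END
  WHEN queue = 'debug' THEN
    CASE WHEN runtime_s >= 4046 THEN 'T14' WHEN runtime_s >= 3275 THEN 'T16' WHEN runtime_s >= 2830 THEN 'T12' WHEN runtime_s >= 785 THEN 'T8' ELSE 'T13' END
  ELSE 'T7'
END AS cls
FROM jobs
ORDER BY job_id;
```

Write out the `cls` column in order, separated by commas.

T7, T7, T14, T14, T7, T14, T5, T7, T9, T6, T7, T7, T9, T7

job_id=300: queue='short' → outer ELSE → T7
job_id=301: queue='long' → outer ELSE → T7
job_id=302: queue='debug' → inner[runtime_s >= 4046] → T14
job_id=303: queue='debug' → inner[runtime_s >= 4046] → T14
job_id=304: queue='short' → outer ELSE → T7
job_id=305: queue='debug' → inner[runtime_s >= 4046] → T14
job_id=306: queue='batch' → inner[cpu < 56] → T5
job_id=307: queue='gpu' → outer ELSE → T7
job_id=308: queue='batch' → inner[cpu < 23] → T9
job_id=309: queue='batch' → inner[cpu < 46] → T6
job_id=310: queue='long' → outer ELSE → T7
job_id=311: queue='gpu' → outer ELSE → T7
job_id=312: queue='batch' → inner[cpu < 23] → T9
job_id=313: queue='short' → outer ELSE → T7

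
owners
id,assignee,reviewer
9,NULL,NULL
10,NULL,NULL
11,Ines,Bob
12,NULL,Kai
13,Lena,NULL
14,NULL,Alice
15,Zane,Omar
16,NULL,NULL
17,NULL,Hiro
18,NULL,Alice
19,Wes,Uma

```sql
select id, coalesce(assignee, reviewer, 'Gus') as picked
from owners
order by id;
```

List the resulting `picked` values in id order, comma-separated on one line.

id=9: assignee=NULL, reviewer=NULL, → literal Gus → Gus
id=10: assignee=NULL, reviewer=NULL, → literal Gus → Gus
id=11: assignee=Ines → Ines
id=12: assignee=NULL, reviewer=Kai → Kai
id=13: assignee=Lena → Lena
id=14: assignee=NULL, reviewer=Alice → Alice
id=15: assignee=Zane → Zane
id=16: assignee=NULL, reviewer=NULL, → literal Gus → Gus
id=17: assignee=NULL, reviewer=Hiro → Hiro
id=18: assignee=NULL, reviewer=Alice → Alice
id=19: assignee=Wes → Wes

Gus, Gus, Ines, Kai, Lena, Alice, Zane, Gus, Hiro, Alice, Wes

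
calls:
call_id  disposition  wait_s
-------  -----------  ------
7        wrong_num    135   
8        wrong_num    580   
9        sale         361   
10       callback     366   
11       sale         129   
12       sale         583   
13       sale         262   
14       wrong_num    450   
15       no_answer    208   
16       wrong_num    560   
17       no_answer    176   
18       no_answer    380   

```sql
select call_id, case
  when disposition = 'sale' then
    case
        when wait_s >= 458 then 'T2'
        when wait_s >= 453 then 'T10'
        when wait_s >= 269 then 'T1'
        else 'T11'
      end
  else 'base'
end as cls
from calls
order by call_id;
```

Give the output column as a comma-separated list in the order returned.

base, base, T1, base, T11, T2, T11, base, base, base, base, base

call_id=7: disposition='wrong_num' → outer ELSE → base
call_id=8: disposition='wrong_num' → outer ELSE → base
call_id=9: disposition='sale' → inner[wait_s >= 269] → T1
call_id=10: disposition='callback' → outer ELSE → base
call_id=11: disposition='sale' → inner[ELSE] → T11
call_id=12: disposition='sale' → inner[wait_s >= 458] → T2
call_id=13: disposition='sale' → inner[ELSE] → T11
call_id=14: disposition='wrong_num' → outer ELSE → base
call_id=15: disposition='no_answer' → outer ELSE → base
call_id=16: disposition='wrong_num' → outer ELSE → base
call_id=17: disposition='no_answer' → outer ELSE → base
call_id=18: disposition='no_answer' → outer ELSE → base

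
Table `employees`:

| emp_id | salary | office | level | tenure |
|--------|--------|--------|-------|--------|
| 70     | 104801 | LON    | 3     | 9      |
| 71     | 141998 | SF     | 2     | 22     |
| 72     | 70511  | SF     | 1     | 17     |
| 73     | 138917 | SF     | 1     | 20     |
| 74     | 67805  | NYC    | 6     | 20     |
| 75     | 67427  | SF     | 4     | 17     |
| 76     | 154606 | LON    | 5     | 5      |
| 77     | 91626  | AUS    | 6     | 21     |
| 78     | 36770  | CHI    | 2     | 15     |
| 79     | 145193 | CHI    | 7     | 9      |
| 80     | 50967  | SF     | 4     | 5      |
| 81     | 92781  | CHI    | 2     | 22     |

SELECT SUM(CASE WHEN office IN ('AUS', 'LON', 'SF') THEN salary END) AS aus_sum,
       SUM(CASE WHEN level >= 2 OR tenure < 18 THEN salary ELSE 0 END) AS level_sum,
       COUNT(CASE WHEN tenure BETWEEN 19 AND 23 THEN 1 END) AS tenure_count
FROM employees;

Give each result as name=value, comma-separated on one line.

[aus_sum: office IN ('AUS', 'LON', 'SF')]
emp_id=70: ✓ → 104801
emp_id=71: ✓ → 141998
emp_id=72: ✓ → 70511
emp_id=73: ✓ → 138917
emp_id=74: ✗
emp_id=75: ✓ → 67427
emp_id=76: ✓ → 154606
emp_id=77: ✓ → 91626
emp_id=78: ✗
emp_id=79: ✗
emp_id=80: ✓ → 50967
emp_id=81: ✗
aus_sum = 104801 + 141998 + 70511 + 138917 + 67427 + 154606 + 91626 + 50967 = 820853
—
[level_sum: level >= 2 OR tenure < 18]
emp_id=70: ✓ → 104801
emp_id=71: ✓ → 141998
emp_id=72: ✓ → 70511
emp_id=73: ✗
emp_id=74: ✓ → 67805
emp_id=75: ✓ → 67427
emp_id=76: ✓ → 154606
emp_id=77: ✓ → 91626
emp_id=78: ✓ → 36770
emp_id=79: ✓ → 145193
emp_id=80: ✓ → 50967
emp_id=81: ✓ → 92781
level_sum = 104801 + 141998 + 70511 + 67805 + 67427 + 154606 + 91626 + 36770 + 145193 + 50967 + 92781 = 1024485
—
[tenure_count: tenure BETWEEN 19 AND 23]
emp_id=70: ✗
emp_id=71: ✓ → 1
emp_id=72: ✗
emp_id=73: ✓ → 1
emp_id=74: ✓ → 1
emp_id=75: ✗
emp_id=76: ✗
emp_id=77: ✓ → 1
emp_id=78: ✗
emp_id=79: ✗
emp_id=80: ✗
emp_id=81: ✓ → 1
tenure_count = COUNT(1, 1, 1, 1, 1) = 5

aus_sum=820853, level_sum=1024485, tenure_count=5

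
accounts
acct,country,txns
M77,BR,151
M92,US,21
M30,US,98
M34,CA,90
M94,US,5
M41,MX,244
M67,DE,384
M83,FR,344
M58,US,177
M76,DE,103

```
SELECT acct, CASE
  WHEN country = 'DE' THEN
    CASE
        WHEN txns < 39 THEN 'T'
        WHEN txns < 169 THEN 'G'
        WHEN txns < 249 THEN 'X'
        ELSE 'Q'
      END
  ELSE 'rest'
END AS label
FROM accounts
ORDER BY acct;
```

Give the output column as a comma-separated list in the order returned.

acct=M30: country='US' → outer ELSE → rest
acct=M34: country='CA' → outer ELSE → rest
acct=M41: country='MX' → outer ELSE → rest
acct=M58: country='US' → outer ELSE → rest
acct=M67: country='DE' → inner[ELSE] → Q
acct=M76: country='DE' → inner[txns < 169] → G
acct=M77: country='BR' → outer ELSE → rest
acct=M83: country='FR' → outer ELSE → rest
acct=M92: country='US' → outer ELSE → rest
acct=M94: country='US' → outer ELSE → rest

rest, rest, rest, rest, Q, G, rest, rest, rest, rest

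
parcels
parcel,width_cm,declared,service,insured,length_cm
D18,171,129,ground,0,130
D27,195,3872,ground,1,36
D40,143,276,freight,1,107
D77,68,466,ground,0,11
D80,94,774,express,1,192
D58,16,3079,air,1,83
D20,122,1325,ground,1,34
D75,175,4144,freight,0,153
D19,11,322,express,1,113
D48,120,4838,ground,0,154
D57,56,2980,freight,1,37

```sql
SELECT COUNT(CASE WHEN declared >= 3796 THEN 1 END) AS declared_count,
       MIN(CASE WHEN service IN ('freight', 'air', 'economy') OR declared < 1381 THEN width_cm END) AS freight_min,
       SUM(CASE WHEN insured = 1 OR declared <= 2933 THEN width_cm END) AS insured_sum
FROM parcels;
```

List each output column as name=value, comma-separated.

[declared_count: declared >= 3796]
parcel=D18: ✗
parcel=D27: ✓ → 1
parcel=D40: ✗
parcel=D77: ✗
parcel=D80: ✗
parcel=D58: ✗
parcel=D20: ✗
parcel=D75: ✓ → 1
parcel=D19: ✗
parcel=D48: ✓ → 1
parcel=D57: ✗
declared_count = COUNT(1, 1, 1) = 3
—
[freight_min: service IN ('freight', 'air', 'economy') OR declared < 1381]
parcel=D18: ✓ → 171
parcel=D27: ✗
parcel=D40: ✓ → 143
parcel=D77: ✓ → 68
parcel=D80: ✓ → 94
parcel=D58: ✓ → 16
parcel=D20: ✓ → 122
parcel=D75: ✓ → 175
parcel=D19: ✓ → 11
parcel=D48: ✗
parcel=D57: ✓ → 56
freight_min = MIN(171, 143, 68, 94, 16, 122, 175, 11, 56) = 11
—
[insured_sum: insured = 1 OR declared <= 2933]
parcel=D18: ✓ → 171
parcel=D27: ✓ → 195
parcel=D40: ✓ → 143
parcel=D77: ✓ → 68
parcel=D80: ✓ → 94
parcel=D58: ✓ → 16
parcel=D20: ✓ → 122
parcel=D75: ✗
parcel=D19: ✓ → 11
parcel=D48: ✗
parcel=D57: ✓ → 56
insured_sum = 171 + 195 + 143 + 68 + 94 + 16 + 122 + 11 + 56 = 876

declared_count=3, freight_min=11, insured_sum=876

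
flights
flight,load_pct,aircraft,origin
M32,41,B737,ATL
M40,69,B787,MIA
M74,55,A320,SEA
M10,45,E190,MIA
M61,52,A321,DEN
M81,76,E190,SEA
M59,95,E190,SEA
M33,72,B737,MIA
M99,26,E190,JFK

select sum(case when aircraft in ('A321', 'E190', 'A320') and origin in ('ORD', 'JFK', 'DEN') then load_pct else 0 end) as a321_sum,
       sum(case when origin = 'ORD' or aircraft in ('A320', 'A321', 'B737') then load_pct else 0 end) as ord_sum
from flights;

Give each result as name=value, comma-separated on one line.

a321_sum=78, ord_sum=220

[a321_sum: aircraft in ('A321', 'E190', 'A320') and origin in ('ORD', 'JFK', 'DEN')]
flight=M32: ✗
flight=M40: ✗
flight=M74: ✗
flight=M10: ✗
flight=M61: ✓ → 52
flight=M81: ✗
flight=M59: ✗
flight=M33: ✗
flight=M99: ✓ → 26
a321_sum = 52 + 26 = 78
—
[ord_sum: origin = 'ORD' or aircraft in ('A320', 'A321', 'B737')]
flight=M32: ✓ → 41
flight=M40: ✗
flight=M74: ✓ → 55
flight=M10: ✗
flight=M61: ✓ → 52
flight=M81: ✗
flight=M59: ✗
flight=M33: ✓ → 72
flight=M99: ✗
ord_sum = 41 + 55 + 52 + 72 = 220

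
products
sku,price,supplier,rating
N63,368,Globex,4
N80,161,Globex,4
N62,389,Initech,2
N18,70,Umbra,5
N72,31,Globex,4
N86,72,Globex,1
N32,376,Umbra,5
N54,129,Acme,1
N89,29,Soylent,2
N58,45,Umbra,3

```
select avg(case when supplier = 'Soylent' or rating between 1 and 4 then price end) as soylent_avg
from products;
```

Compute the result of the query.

sku=N63: ✓ → 368
sku=N80: ✓ → 161
sku=N62: ✓ → 389
sku=N18: ✗
sku=N72: ✓ → 31
sku=N86: ✓ → 72
sku=N32: ✗
sku=N54: ✓ → 129
sku=N89: ✓ → 29
sku=N58: ✓ → 45
soylent_avg = (368 + 161 + 389 + 31 + 72 + 129 + 29 + 45) / 8 = 153

153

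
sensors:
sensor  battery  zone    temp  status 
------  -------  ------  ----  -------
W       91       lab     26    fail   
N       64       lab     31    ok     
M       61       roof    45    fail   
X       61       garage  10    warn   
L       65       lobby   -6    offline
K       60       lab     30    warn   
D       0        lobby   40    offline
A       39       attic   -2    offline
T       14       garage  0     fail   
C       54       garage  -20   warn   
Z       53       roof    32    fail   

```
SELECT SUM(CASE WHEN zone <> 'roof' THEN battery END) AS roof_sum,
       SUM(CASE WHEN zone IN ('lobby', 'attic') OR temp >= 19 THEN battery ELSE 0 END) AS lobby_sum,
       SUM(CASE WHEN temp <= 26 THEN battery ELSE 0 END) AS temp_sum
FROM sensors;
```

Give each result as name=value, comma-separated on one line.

[roof_sum: zone <> 'roof']
sensor=W: ✓ → 91
sensor=N: ✓ → 64
sensor=M: ✗
sensor=X: ✓ → 61
sensor=L: ✓ → 65
sensor=K: ✓ → 60
sensor=D: ✓ → 0
sensor=A: ✓ → 39
sensor=T: ✓ → 14
sensor=C: ✓ → 54
sensor=Z: ✗
roof_sum = 91 + 64 + 61 + 65 + 60 + 39 + 14 + 54 = 448
—
[lobby_sum: zone IN ('lobby', 'attic') OR temp >= 19]
sensor=W: ✓ → 91
sensor=N: ✓ → 64
sensor=M: ✓ → 61
sensor=X: ✗
sensor=L: ✓ → 65
sensor=K: ✓ → 60
sensor=D: ✓ → 0
sensor=A: ✓ → 39
sensor=T: ✗
sensor=C: ✗
sensor=Z: ✓ → 53
lobby_sum = 91 + 64 + 61 + 65 + 60 + 39 + 53 = 433
—
[temp_sum: temp <= 26]
sensor=W: ✓ → 91
sensor=N: ✗
sensor=M: ✗
sensor=X: ✓ → 61
sensor=L: ✓ → 65
sensor=K: ✗
sensor=D: ✗
sensor=A: ✓ → 39
sensor=T: ✓ → 14
sensor=C: ✓ → 54
sensor=Z: ✗
temp_sum = 91 + 61 + 65 + 39 + 14 + 54 = 324

roof_sum=448, lobby_sum=433, temp_sum=324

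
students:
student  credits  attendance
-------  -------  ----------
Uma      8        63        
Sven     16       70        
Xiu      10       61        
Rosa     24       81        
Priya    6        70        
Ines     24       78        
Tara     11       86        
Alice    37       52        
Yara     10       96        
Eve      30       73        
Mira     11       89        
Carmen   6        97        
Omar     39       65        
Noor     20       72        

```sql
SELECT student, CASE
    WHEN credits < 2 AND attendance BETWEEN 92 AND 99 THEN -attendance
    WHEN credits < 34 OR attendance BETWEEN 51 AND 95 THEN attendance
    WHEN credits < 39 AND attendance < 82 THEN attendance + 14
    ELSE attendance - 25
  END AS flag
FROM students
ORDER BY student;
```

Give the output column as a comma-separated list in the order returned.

student=Alice: credits < 34 OR attendance BETWEEN 51 AND 95 → 52
student=Carmen: credits < 34 OR attendance BETWEEN 51 AND 95 → 97
student=Eve: credits < 34 OR attendance BETWEEN 51 AND 95 → 73
student=Ines: credits < 34 OR attendance BETWEEN 51 AND 95 → 78
student=Mira: credits < 34 OR attendance BETWEEN 51 AND 95 → 89
student=Noor: credits < 34 OR attendance BETWEEN 51 AND 95 → 72
student=Omar: credits < 34 OR attendance BETWEEN 51 AND 95 → 65
student=Priya: credits < 34 OR attendance BETWEEN 51 AND 95 → 70
student=Rosa: credits < 34 OR attendance BETWEEN 51 AND 95 → 81
student=Sven: credits < 34 OR attendance BETWEEN 51 AND 95 → 70
student=Tara: credits < 34 OR attendance BETWEEN 51 AND 95 → 86
student=Uma: credits < 34 OR attendance BETWEEN 51 AND 95 → 63
student=Xiu: credits < 34 OR attendance BETWEEN 51 AND 95 → 61
student=Yara: credits < 34 OR attendance BETWEEN 51 AND 95 → 96

52, 97, 73, 78, 89, 72, 65, 70, 81, 70, 86, 63, 61, 96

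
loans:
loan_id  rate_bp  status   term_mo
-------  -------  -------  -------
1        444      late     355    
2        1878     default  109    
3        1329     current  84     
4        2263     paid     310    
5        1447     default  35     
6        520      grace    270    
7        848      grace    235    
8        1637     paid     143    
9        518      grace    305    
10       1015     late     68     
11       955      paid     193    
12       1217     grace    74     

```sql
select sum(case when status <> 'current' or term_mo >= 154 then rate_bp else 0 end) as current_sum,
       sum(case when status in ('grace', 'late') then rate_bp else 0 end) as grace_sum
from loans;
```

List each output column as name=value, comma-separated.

[current_sum: status <> 'current' or term_mo >= 154]
loan_id=1: ✓ → 444
loan_id=2: ✓ → 1878
loan_id=3: ✗
loan_id=4: ✓ → 2263
loan_id=5: ✓ → 1447
loan_id=6: ✓ → 520
loan_id=7: ✓ → 848
loan_id=8: ✓ → 1637
loan_id=9: ✓ → 518
loan_id=10: ✓ → 1015
loan_id=11: ✓ → 955
loan_id=12: ✓ → 1217
current_sum = 444 + 1878 + 2263 + 1447 + 520 + 848 + 1637 + 518 + 1015 + 955 + 1217 = 12742
—
[grace_sum: status in ('grace', 'late')]
loan_id=1: ✓ → 444
loan_id=2: ✗
loan_id=3: ✗
loan_id=4: ✗
loan_id=5: ✗
loan_id=6: ✓ → 520
loan_id=7: ✓ → 848
loan_id=8: ✗
loan_id=9: ✓ → 518
loan_id=10: ✓ → 1015
loan_id=11: ✗
loan_id=12: ✓ → 1217
grace_sum = 444 + 520 + 848 + 518 + 1015 + 1217 = 4562

current_sum=12742, grace_sum=4562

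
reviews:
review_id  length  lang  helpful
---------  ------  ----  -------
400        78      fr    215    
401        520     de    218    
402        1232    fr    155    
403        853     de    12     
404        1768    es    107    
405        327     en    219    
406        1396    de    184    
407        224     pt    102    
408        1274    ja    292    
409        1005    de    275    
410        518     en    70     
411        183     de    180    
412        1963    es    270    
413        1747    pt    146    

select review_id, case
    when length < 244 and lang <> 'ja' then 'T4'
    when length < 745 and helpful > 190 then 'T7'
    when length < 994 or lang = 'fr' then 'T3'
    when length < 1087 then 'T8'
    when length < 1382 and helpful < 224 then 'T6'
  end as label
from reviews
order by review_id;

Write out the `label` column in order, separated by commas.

T4, T7, T3, T3, NULL, T7, NULL, T4, NULL, T8, T3, T4, NULL, NULL

review_id=400: length < 244 and lang <> 'ja' → T4
review_id=401: length < 745 and helpful > 190 → T7
review_id=402: length < 994 or lang = 'fr' → T3
review_id=403: length < 994 or lang = 'fr' → T3
review_id=404: (no match → NULL) → NULL
review_id=405: length < 745 and helpful > 190 → T7
review_id=406: (no match → NULL) → NULL
review_id=407: length < 244 and lang <> 'ja' → T4
review_id=408: (no match → NULL) → NULL
review_id=409: length < 1087 → T8
review_id=410: length < 994 or lang = 'fr' → T3
review_id=411: length < 244 and lang <> 'ja' → T4
review_id=412: (no match → NULL) → NULL
review_id=413: (no match → NULL) → NULL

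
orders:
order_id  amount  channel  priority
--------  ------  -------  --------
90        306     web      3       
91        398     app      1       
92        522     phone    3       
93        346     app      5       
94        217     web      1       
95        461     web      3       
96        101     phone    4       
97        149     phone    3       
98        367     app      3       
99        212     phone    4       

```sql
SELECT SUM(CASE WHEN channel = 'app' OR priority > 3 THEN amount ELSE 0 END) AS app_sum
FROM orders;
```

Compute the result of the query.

1424

order_id=90: ✗
order_id=91: ✓ → 398
order_id=92: ✗
order_id=93: ✓ → 346
order_id=94: ✗
order_id=95: ✗
order_id=96: ✓ → 101
order_id=97: ✗
order_id=98: ✓ → 367
order_id=99: ✓ → 212
app_sum = 398 + 346 + 101 + 367 + 212 = 1424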